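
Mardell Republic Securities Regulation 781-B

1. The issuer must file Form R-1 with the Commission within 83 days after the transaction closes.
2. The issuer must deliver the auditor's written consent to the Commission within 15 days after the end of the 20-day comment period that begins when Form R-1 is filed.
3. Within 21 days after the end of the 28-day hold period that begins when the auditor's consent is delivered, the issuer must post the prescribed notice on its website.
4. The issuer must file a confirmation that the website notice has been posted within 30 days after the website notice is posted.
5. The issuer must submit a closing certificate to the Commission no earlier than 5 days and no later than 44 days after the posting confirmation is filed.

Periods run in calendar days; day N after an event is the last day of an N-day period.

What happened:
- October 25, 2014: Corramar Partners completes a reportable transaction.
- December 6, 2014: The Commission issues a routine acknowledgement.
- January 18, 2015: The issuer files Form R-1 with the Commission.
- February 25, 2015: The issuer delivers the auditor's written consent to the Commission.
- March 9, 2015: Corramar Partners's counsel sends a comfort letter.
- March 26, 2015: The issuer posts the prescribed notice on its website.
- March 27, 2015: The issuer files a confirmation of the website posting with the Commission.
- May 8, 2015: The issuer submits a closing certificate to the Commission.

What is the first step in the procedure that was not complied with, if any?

Step 1

Step 1 — counting 83 days from October 25, 2014 (when the transaction closes) gives a deadline of January 16, 2015; January 18, 2015 misses that deadline by 2 days.
The procedure was therefore not followed at step 1.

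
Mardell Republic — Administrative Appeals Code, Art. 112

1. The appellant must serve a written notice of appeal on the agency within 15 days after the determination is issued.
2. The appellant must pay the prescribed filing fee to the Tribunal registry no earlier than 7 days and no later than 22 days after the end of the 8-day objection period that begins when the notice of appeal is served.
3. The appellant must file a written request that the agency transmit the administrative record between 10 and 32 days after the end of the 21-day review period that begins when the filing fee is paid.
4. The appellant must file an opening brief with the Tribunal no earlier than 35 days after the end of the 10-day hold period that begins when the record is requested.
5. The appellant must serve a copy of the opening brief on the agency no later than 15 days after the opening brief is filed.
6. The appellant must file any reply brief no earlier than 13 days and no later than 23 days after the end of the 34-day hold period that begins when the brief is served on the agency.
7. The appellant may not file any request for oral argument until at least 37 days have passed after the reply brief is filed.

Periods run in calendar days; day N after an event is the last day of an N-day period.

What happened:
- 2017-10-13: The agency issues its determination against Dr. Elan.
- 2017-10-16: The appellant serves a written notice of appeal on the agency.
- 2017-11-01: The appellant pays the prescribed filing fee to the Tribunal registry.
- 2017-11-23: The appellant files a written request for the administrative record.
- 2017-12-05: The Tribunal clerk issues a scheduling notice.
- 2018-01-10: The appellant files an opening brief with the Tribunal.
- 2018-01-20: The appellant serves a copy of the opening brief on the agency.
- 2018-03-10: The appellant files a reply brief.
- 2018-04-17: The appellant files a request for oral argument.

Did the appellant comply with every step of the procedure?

No

(1) due by 2017-10-13 + 15 days = 2017-10-28; done 2017-10-16 — timely.
(2) the permitted window runs from 2017-10-24 + 7 = 2017-10-31 to 2017-10-24 + 22 = 2017-11-15; 2017-11-01 falls inside that range.
(3) the permitted window runs from 2017-11-22 + 10 = 2017-12-02 to 2017-11-22 + 32 = 2017-12-24; 2017-11-23 is 9 days too early.
That is the first point of non-compliance.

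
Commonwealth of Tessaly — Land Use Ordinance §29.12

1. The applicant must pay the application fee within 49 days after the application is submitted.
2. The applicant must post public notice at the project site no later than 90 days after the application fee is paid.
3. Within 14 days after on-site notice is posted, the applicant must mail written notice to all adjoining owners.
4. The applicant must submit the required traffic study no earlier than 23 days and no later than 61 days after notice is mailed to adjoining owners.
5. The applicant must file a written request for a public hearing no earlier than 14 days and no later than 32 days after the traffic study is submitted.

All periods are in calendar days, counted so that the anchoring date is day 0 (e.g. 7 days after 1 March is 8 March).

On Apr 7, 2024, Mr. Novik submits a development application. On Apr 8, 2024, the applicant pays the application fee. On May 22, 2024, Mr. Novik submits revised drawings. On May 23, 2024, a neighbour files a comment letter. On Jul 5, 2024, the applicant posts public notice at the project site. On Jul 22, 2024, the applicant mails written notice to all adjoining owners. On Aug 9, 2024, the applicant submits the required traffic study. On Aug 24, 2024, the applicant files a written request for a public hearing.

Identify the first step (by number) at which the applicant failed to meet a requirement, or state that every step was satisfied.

Step 3

Step 1 — counting 49 days from Apr 7, 2024 (when the application is submitted) gives a deadline of May 26, 2024; completed Apr 8, 2024, before the deadline.
Step 2 — counting 90 days from Apr 8, 2024 (when the application fee is paid) gives a deadline of Jul 7, 2024; Jul 5, 2024 is within that limit.
Step 3 — counting 14 days from Jul 5, 2024 (when on-site notice is posted) gives a deadline of Jul 19, 2024; not done until Jul 22, 2024, 3 days after the deadline.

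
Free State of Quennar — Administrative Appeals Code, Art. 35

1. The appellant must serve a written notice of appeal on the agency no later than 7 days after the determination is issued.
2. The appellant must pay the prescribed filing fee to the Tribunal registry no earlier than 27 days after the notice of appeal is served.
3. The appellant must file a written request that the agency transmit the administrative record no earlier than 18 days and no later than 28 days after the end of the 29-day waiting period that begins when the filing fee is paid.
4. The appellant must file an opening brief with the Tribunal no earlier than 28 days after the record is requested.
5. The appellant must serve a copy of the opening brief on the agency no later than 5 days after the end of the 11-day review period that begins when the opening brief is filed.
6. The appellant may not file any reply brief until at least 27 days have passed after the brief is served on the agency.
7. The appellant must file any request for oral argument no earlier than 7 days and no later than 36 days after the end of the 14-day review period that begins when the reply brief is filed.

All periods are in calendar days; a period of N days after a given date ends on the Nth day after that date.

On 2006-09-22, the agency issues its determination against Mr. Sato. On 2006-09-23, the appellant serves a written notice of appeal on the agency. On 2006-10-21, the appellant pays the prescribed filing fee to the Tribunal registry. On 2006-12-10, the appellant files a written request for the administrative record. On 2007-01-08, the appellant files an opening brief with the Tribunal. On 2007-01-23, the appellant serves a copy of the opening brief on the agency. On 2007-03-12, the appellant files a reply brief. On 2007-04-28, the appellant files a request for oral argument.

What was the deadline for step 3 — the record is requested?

2006-12-17

The filing fee is paid on 2006-10-21; the 29-day waiting period therefore ends 2006-11-19, and step 3 runs from that date. The window is 18–28 days after 2006-11-19; it closes on 2006-12-17.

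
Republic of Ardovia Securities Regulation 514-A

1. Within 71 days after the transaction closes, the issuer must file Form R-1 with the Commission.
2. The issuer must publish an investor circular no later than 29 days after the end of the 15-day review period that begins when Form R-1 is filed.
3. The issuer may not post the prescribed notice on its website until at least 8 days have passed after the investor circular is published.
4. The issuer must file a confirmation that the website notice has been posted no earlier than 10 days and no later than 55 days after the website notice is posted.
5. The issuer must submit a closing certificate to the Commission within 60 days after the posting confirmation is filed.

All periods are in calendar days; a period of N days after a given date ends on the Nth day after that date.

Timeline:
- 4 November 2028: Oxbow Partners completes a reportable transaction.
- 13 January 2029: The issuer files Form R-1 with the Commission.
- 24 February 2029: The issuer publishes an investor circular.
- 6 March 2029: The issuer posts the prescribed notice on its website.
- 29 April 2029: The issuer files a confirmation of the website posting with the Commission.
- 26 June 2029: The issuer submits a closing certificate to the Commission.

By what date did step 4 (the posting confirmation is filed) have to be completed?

30 April 2029

Step 4 runs from 6 March 2029, when the website notice is posted. The window is 10–55 days after 6 March 2029; it closes on 30 April 2029.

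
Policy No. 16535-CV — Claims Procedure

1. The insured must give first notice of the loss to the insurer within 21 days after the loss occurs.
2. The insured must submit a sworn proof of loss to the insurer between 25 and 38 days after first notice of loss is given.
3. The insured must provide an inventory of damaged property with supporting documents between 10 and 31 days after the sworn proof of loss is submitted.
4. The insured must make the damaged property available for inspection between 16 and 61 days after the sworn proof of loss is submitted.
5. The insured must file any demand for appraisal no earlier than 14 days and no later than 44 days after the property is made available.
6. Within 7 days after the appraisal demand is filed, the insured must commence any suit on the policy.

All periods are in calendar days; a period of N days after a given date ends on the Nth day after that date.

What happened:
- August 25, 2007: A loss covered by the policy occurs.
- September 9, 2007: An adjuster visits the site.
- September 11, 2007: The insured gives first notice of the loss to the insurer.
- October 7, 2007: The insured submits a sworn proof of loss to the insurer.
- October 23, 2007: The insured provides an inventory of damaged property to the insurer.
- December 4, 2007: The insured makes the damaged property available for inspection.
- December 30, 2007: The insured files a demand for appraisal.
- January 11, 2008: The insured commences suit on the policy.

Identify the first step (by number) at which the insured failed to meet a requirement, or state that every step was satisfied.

(1) due by August 25, 2007 + 21 days = September 15, 2007; September 11, 2007 is within that limit.
(2) the permitted window runs from September 11, 2007 + 25 = October 6, 2007 to September 11, 2007 + 38 = October 19, 2007; done October 7, 2007 — within the window.
(3) the permitted window runs from October 7, 2007 + 10 = October 17, 2007 to October 7, 2007 + 31 = November 7, 2007; October 23, 2007 falls inside that range.
(4) the permitted window runs from October 7, 2007 + 16 = October 23, 2007 to October 7, 2007 + 61 = December 7, 2007; done December 4, 2007 — within the window.
(5) the permitted window runs from December 4, 2007 + 14 = December 18, 2007 to December 4, 2007 + 44 = January 17, 2008; done December 30, 2007 — within the window.
(6) due by December 30, 2007 + 7 days = January 6, 2008; January 11, 2008 misses that deadline by 5 days.
The analysis stops there.

Step 6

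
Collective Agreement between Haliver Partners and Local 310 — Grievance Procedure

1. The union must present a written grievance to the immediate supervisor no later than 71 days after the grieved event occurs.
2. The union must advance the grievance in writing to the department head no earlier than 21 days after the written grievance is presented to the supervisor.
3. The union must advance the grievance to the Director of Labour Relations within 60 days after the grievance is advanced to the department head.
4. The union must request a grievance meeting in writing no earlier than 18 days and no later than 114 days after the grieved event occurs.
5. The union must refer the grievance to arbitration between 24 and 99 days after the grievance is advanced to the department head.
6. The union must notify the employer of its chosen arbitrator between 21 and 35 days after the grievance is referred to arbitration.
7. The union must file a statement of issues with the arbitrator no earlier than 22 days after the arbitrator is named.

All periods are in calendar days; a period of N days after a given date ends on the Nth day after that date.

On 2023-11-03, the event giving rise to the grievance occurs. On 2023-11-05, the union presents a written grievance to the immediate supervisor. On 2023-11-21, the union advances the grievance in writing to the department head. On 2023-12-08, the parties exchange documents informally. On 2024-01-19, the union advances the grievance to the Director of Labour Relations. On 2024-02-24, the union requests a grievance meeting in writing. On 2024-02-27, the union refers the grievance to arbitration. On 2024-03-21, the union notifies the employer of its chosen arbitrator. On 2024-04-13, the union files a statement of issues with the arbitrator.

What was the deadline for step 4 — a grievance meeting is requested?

Step 4 runs from 2023-11-03, when the grieved event occurs. The window is 18–114 days after 2023-11-03; it closes on 2024-02-25.

2024-02-25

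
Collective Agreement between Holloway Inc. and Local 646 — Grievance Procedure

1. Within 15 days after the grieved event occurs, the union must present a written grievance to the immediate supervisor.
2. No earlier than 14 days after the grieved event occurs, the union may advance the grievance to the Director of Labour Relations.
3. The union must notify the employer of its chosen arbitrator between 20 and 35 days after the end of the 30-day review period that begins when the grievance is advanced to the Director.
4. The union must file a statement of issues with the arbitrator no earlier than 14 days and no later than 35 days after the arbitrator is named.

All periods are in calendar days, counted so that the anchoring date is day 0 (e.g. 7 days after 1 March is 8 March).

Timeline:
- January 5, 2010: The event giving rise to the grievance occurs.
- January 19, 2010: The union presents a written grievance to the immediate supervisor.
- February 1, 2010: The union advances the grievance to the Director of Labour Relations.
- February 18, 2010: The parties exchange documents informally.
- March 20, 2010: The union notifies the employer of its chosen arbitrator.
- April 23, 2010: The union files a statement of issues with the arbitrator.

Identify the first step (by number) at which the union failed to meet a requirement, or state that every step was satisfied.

Step 3

Step 1 — counting 15 days from January 5, 2010 (when the grieved event occurs) gives a deadline of January 20, 2010; January 19, 2010 is within that limit.
Step 2 — must wait 14 days from January 5, 2010 (when the grieved event occurs), so not before January 19, 2010; February 1, 2010 is on or after that date.
Step 3 — 20 and 35 days from March 3, 2010 (end of the 30-day review period, which began when the grievance is advanced to the Director on February 1, 2010) are March 23, 2010 and April 7, 2010 respectively; done March 20, 2010 — 3 days before the window opened.
No need to go further; step 3 was not satisfied.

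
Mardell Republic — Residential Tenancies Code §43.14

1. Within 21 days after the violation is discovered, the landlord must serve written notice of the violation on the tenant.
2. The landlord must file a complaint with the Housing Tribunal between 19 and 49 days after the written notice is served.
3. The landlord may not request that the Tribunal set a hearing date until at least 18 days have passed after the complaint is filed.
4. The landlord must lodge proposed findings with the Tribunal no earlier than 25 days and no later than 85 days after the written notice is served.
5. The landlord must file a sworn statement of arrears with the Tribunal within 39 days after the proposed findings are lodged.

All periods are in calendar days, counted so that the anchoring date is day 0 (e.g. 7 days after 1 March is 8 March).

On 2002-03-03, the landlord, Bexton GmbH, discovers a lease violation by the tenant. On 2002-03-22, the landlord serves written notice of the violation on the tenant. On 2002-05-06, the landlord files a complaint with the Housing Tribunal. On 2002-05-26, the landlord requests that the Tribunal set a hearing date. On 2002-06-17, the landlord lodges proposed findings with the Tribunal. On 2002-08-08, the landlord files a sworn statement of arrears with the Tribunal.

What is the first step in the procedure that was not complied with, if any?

Step 1 — counting 21 days from 2002-03-03 (when the violation is discovered) gives a deadline of 2002-03-24; 2002-03-22 is within that limit.
Step 2 — 19 and 49 days from 2002-03-22 (when the written notice is served) are 2002-04-10 and 2002-05-10 respectively; done 2002-05-06 — within the window.
Step 3 — must wait 18 days from 2002-05-06 (when the complaint is filed), so not before 2002-05-24; done 2002-05-26, after the minimum wait.
Step 4 — 25 and 85 days from 2002-03-22 (when the written notice is served) are 2002-04-16 and 2002-06-15 respectively; done 2002-06-17 — 2 days after the window closed.
The procedure was therefore not followed at step 4.

Step 4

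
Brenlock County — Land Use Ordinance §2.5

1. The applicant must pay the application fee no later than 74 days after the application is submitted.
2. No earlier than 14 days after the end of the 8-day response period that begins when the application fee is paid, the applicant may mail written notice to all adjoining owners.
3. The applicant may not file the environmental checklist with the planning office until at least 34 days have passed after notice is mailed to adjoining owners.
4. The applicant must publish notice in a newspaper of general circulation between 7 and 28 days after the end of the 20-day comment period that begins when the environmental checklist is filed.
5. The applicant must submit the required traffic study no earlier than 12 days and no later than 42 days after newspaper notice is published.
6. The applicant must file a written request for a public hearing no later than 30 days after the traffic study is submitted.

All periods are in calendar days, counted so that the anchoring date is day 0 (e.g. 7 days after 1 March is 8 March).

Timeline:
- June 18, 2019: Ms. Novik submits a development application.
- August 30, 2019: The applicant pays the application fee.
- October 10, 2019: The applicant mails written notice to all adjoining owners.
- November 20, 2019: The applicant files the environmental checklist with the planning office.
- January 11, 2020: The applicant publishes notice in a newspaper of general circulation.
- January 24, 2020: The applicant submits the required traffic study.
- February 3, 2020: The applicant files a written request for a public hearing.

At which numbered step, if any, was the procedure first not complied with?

Step 1: 74 days after June 18, 2019 (when the application is submitted) is August 31, 2019; done August 30, 2019 — timely.
Step 2: the earliest permitted date is 14 days after September 7, 2019 (end of the 8-day response period, which began when the application fee is paid on August 30, 2019), i.e. September 21, 2019; done October 10, 2019, after the minimum wait.
Step 3: the earliest permitted date is 34 days after October 10, 2019 (when notice is mailed to adjoining owners), i.e. November 13, 2019; November 20, 2019 is on or after that date.
Step 4: the window is 7–28 days after December 10, 2019 (end of the 20-day comment period, which began when the environmental checklist is filed on November 20, 2019), so December 17, 2019 through January 7, 2020; done January 11, 2020 — 4 days after the window closed.
No need to go further; step 4 was not satisfied.

Step 4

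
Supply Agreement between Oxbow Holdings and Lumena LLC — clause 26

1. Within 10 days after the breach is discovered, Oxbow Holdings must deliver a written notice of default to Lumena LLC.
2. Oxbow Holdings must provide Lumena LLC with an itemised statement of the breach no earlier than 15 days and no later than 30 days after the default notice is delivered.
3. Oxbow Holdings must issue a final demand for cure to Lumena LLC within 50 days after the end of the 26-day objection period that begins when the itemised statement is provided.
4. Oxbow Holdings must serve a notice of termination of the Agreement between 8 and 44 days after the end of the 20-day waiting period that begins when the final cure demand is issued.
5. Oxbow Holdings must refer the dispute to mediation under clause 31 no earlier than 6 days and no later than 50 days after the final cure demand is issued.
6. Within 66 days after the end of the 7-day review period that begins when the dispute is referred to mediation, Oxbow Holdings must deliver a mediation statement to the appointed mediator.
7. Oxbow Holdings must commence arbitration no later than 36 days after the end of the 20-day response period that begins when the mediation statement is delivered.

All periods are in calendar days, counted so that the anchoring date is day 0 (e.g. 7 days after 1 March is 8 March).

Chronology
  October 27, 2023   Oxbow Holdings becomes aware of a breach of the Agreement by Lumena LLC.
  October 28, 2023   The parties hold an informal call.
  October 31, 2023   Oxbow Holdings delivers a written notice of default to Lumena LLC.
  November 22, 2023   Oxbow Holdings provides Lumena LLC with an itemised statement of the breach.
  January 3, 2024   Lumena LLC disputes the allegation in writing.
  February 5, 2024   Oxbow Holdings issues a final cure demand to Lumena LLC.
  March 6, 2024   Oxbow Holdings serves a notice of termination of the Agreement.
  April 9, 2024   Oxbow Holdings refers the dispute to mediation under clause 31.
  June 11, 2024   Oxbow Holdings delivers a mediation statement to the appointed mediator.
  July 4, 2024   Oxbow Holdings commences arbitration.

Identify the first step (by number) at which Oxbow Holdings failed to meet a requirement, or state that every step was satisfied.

(1) due by October 27, 2023 + 10 days = November 6, 2023; October 31, 2023 is within that limit.
(2) the permitted window runs from October 31, 2023 + 15 = November 15, 2023 to October 31, 2023 + 30 = November 30, 2023; done November 22, 2023 — within the window.
(3) due by December 18, 2023 + 50 days = February 6, 2024; February 5, 2024 is within that limit.
(4) the permitted window runs from February 25, 2024 + 8 = March 4, 2024 to February 25, 2024 + 44 = April 9, 2024; March 6, 2024 falls inside that range.
(5) the permitted window runs from February 5, 2024 + 6 = February 11, 2024 to February 5, 2024 + 50 = March 26, 2024; done April 9, 2024 — 14 days after the window closed.
The procedure was therefore not followed at step 5.

Step 5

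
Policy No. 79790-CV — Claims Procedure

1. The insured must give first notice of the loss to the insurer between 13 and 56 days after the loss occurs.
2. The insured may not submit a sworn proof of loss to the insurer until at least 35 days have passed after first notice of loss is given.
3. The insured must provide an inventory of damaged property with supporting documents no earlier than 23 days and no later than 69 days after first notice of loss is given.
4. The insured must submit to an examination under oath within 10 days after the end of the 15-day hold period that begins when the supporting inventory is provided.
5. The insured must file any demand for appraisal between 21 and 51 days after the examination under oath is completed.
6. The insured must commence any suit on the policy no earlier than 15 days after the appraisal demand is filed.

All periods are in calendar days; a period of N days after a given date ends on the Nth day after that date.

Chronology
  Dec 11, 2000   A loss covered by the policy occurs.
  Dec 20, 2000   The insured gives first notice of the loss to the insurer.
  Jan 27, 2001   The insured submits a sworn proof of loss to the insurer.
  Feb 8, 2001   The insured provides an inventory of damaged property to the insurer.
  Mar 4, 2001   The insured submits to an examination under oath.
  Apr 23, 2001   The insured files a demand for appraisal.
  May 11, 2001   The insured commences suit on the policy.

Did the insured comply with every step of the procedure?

Step 1 — 13 and 56 days from Dec 11, 2000 (when the loss occurs) are Dec 24, 2000 and Feb 5, 2001 respectively; done Dec 20, 2000 — 4 days before the window opened.

No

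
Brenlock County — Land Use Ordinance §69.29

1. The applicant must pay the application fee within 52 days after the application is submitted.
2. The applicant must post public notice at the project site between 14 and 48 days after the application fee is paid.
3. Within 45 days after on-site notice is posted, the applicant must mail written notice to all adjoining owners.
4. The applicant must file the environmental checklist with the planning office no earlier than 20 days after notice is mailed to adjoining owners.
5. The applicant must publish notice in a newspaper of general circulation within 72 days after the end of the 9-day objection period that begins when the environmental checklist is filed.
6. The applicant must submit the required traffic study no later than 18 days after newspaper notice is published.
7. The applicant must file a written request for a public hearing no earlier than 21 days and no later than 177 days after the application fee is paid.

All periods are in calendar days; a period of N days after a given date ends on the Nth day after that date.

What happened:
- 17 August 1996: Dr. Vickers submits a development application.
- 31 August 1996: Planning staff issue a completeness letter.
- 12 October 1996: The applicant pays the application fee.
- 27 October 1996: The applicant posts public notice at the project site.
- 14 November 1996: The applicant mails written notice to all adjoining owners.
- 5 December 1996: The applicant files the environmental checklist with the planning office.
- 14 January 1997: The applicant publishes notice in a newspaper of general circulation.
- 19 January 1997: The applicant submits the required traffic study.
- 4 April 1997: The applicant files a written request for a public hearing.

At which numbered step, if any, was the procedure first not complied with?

Step 1: 52 days after 17 August 1996 (when the application is submitted) is 8 October 1996; not done until 12 October 1996, 4 days after the deadline.
The analysis stops there.

Step 1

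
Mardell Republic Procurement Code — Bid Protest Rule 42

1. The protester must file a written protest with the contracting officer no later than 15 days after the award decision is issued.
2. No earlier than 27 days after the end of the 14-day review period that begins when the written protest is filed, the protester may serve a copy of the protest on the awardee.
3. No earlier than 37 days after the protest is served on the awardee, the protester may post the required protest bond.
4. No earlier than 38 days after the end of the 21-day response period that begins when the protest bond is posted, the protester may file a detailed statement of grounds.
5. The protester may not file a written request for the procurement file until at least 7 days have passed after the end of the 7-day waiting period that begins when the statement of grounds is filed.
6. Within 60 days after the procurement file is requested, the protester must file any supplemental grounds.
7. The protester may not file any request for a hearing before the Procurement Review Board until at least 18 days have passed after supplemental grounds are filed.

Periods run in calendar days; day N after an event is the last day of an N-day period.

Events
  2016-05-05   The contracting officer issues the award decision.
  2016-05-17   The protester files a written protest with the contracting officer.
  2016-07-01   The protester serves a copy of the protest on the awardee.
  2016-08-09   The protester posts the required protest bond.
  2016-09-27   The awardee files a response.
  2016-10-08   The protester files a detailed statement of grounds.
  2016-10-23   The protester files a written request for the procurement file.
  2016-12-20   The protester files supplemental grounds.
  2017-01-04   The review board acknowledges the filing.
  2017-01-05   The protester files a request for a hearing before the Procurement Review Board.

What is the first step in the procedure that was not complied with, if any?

Step 7

Step 1: 15 days after 2016-05-05 (when the award decision is issued) is 2016-05-20; done 2016-05-17 — timely.
Step 2: the earliest permitted date is 27 days after 2016-05-31 (end of the 14-day review period, which began when the written protest is filed on 2016-05-17), i.e. 2016-06-27; done 2016-07-01 — permitted.
Step 3: the earliest permitted date is 37 days after 2016-07-01 (when the protest is served on the awardee), i.e. 2016-08-07; done 2016-08-09 — permitted.
Step 4: the earliest permitted date is 38 days after 2016-08-30 (end of the 21-day response period, which began when the protest bond is posted on 2016-08-09), i.e. 2016-10-07; 2016-10-08 is on or after that date.
Step 5: the earliest permitted date is 7 days after 2016-10-15 (end of the 7-day waiting period, which began when the statement of grounds is filed on 2016-10-08), i.e. 2016-10-22; 2016-10-23 is on or after that date.
Step 6: 60 days after 2016-10-23 (when the procurement file is requested) is 2016-12-22; 2016-12-20 is within that limit.
Step 7: the earliest permitted date is 18 days after 2016-12-20 (when supplemental grounds are filed), i.e. 2017-01-07; 2017-01-05 is 2 days before the earliest permitted date.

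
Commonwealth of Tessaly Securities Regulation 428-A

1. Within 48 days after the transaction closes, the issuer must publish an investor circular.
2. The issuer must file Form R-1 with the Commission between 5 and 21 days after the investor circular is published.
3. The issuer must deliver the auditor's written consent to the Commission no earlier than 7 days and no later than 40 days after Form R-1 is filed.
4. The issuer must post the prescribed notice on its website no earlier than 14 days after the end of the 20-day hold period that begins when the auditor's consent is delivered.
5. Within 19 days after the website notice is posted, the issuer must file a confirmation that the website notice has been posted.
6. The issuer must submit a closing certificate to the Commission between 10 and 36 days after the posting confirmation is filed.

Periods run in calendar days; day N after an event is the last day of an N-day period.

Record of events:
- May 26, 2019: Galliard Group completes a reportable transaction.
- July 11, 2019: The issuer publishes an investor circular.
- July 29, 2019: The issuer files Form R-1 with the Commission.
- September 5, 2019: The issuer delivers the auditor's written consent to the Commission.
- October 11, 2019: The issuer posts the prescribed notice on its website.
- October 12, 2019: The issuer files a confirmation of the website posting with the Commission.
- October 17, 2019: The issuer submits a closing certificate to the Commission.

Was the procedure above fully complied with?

(1) due by May 26, 2019 + 48 days = July 13, 2019; July 11, 2019 is within that limit.
(2) the permitted window runs from July 11, 2019 + 5 = July 16, 2019 to July 11, 2019 + 21 = August 1, 2019; July 29, 2019 falls inside that range.
(3) the permitted window runs from July 29, 2019 + 7 = August 5, 2019 to July 29, 2019 + 40 = September 7, 2019; September 5, 2019 falls inside that range.
(4) permitted from September 25, 2019 + 14 days = October 9, 2019 onward; done October 11, 2019, after the minimum wait.
(5) due by October 11, 2019 + 19 days = October 30, 2019; October 12, 2019 is within that limit.
(6) the permitted window runs from October 12, 2019 + 10 = October 22, 2019 to October 12, 2019 + 36 = November 17, 2019; done October 17, 2019 — 5 days before the window opened.

No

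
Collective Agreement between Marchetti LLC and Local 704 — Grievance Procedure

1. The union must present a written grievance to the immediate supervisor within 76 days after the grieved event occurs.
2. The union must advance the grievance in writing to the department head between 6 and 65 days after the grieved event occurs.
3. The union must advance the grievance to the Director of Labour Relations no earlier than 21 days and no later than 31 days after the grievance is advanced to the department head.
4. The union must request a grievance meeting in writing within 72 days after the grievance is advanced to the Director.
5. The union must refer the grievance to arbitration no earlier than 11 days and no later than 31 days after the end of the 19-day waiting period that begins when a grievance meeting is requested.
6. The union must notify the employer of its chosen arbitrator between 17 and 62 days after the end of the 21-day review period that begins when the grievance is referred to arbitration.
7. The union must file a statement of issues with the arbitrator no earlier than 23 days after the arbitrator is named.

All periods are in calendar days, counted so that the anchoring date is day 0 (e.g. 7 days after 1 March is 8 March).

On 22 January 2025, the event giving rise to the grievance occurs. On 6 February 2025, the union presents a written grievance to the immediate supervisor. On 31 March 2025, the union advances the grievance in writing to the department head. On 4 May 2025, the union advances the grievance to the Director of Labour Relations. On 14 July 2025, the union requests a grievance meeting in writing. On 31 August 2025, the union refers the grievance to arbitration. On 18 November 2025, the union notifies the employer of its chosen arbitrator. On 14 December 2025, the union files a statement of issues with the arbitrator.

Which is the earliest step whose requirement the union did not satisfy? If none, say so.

(1) due by 22 January 2025 + 76 days = 8 April 2025; done 6 February 2025 — timely.
(2) the permitted window runs from 22 January 2025 + 6 = 28 January 2025 to 22 January 2025 + 65 = 28 March 2025; 31 March 2025 is 3 days past the end of the window.
No need to go further; step 2 was not satisfied.

Step 2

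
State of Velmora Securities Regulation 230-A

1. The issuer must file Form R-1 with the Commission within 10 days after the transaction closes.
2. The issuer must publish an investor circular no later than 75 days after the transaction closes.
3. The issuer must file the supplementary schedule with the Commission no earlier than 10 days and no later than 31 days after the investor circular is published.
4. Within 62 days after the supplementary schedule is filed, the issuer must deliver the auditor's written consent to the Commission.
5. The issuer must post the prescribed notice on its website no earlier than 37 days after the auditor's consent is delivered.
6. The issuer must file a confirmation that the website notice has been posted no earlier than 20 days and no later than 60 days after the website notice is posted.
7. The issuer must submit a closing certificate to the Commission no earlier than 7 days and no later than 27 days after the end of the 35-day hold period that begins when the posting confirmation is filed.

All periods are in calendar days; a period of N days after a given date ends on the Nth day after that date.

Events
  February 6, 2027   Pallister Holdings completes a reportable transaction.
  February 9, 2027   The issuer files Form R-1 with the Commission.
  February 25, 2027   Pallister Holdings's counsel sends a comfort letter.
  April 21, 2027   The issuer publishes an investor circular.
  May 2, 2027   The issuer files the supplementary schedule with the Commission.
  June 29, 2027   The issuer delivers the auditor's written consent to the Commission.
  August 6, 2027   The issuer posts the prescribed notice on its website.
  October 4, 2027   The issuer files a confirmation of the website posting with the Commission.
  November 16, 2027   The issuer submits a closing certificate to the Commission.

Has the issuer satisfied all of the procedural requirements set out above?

Yes

(1) due by February 6, 2027 + 10 days = February 16, 2027; completed February 9, 2027, before the deadline.
(2) due by February 6, 2027 + 75 days = April 22, 2027; done April 21, 2027 — timely.
(3) the permitted window runs from April 21, 2027 + 10 = May 1, 2027 to April 21, 2027 + 31 = May 22, 2027; done May 2, 2027, which is between those dates.
(4) due by May 2, 2027 + 62 days = July 3, 2027; completed June 29, 2027, before the deadline.
(5) permitted from June 29, 2027 + 37 days = August 5, 2027 onward; August 6, 2027 is on or after that date.
(6) the permitted window runs from August 6, 2027 + 20 = August 26, 2027 to August 6, 2027 + 60 = October 5, 2027; done October 4, 2027 — within the window.
(7) the permitted window runs from November 8, 2027 + 7 = November 15, 2027 to November 8, 2027 + 27 = December 5, 2027; done November 16, 2027, which is between those dates.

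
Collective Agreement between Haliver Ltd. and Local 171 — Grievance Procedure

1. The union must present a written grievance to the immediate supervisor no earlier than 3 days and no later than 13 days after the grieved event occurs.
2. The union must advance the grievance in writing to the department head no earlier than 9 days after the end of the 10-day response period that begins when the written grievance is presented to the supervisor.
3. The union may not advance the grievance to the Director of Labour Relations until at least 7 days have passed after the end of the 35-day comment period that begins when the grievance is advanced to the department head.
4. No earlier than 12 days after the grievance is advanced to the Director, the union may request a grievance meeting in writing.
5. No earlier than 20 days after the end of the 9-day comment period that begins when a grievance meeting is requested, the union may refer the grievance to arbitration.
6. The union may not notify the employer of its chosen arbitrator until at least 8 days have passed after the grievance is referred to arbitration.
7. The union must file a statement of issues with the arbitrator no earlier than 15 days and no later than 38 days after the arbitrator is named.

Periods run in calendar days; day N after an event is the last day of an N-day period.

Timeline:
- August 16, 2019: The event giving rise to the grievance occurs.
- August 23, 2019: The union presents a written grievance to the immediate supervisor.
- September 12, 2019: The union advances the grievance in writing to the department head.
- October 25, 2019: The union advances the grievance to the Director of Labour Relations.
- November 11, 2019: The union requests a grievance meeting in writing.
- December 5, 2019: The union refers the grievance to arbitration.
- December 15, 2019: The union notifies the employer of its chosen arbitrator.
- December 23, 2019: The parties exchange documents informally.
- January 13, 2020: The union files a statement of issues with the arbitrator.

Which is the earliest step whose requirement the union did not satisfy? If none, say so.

Step 5

(1) the permitted window runs from August 16, 2019 + 3 = August 19, 2019 to August 16, 2019 + 13 = August 29, 2019; done August 23, 2019 — within the window.
(2) permitted from September 2, 2019 + 9 days = September 11, 2019 onward; done September 12, 2019, after the minimum wait.
(3) permitted from October 17, 2019 + 7 days = October 24, 2019 onward; done October 25, 2019 — permitted.
(4) permitted from October 25, 2019 + 12 days = November 6, 2019 onward; done November 11, 2019 — permitted.
(5) permitted from November 20, 2019 + 20 days = December 10, 2019 onward; December 5, 2019 is 5 days before the earliest permitted date.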